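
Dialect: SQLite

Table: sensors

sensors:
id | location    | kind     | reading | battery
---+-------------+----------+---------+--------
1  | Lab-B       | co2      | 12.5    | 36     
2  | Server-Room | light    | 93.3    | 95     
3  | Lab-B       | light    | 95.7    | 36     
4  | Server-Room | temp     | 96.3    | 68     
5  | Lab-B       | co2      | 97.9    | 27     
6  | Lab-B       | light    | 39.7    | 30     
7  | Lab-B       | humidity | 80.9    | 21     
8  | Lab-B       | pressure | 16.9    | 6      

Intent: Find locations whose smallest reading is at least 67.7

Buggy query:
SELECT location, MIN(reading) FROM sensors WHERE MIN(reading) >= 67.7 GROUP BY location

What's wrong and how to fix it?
Bug: MIN() in WHERE is a misuse of aggregate

Fix: Replace WHERE with HAVING after the GROUP BY

Corrected query:
SELECT location, MIN(reading) FROM sensors GROUP BY location HAVING MIN(reading) >= 67.7

Result:
location    | MIN(reading)
------------+-------------
Server-Room | 93.3        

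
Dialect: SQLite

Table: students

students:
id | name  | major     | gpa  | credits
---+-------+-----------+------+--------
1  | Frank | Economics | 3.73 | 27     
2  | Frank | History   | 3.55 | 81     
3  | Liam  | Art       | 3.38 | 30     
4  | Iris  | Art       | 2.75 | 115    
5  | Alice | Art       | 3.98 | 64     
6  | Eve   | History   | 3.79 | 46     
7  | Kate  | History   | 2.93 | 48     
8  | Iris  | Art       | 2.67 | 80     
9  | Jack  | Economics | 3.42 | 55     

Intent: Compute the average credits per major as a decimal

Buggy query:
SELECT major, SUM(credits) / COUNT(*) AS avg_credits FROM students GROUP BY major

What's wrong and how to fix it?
Bug: Both operands are integers, so '/' performs integer division and truncates

Fix: Cast one side to REAL so the division keeps the fractional part

Corrected query:
SELECT major, SUM(credits) * 1.0 / COUNT(*) AS avg_credits FROM students GROUP BY major

Result:
major     | avg_credits
----------+------------
Art       | 72.25      
Economics | 41         
History   | 58.333333  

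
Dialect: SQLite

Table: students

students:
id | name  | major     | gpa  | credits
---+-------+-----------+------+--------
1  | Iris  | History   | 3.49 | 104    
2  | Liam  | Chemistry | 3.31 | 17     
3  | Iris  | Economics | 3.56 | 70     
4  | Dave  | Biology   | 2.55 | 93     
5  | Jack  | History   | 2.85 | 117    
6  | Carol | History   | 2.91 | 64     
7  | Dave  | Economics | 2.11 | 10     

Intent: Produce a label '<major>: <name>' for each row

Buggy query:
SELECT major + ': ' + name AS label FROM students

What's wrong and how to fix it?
Bug: '+' is numeric addition; on text columns SQLite converts them to 0 instead of concatenating

Fix: Use the || operator for string concatenation

Corrected query:
SELECT major || ': ' || name AS label FROM students

Result:
label          
---------------
History: Iris  
Chemistry: Liam
Economics: Iris
Biology: Dave  
History: Jack  
History: Carol 
Economics: Dave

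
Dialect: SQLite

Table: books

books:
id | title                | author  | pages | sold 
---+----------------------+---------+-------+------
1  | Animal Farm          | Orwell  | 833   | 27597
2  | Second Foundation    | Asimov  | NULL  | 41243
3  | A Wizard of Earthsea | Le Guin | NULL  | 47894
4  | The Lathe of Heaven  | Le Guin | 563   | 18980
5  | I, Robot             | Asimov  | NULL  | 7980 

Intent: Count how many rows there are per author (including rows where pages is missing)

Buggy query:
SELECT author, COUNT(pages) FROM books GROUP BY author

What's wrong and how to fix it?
Bug: COUNT(column) counts non-NULL values only; rows with NULL pages aren't counted

Fix: Use COUNT(*) to count all rows regardless of NULL

Corrected query:
SELECT author, COUNT(*) FROM books GROUP BY author

Result:
author  | COUNT(*)
--------+---------
Asimov  | 2       
Le Guin | 2       
Orwell  | 1       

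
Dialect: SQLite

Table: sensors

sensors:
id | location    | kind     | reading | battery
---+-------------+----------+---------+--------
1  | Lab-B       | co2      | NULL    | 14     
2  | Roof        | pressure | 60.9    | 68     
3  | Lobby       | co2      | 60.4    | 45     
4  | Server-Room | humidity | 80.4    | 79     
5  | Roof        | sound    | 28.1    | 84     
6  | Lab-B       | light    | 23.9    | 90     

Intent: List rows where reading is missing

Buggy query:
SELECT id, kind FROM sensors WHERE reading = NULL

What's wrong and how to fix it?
Bug: '= NULL' is always unknown in SQL three-valued logic, so no rows match

Fix: Use IS NULL to test for NULL

Corrected query:
SELECT id, kind FROM sensors WHERE reading IS NULL

Result:
id | kind
---+-----
1  | co2 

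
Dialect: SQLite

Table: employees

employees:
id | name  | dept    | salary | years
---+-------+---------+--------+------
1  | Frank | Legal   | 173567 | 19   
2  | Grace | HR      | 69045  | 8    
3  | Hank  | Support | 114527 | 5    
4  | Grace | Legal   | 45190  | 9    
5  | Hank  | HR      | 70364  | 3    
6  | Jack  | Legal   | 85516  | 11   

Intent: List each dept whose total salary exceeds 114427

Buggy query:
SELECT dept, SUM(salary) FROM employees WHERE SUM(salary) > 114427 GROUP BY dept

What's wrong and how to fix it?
Bug: Aggregate functions cannot appear in a WHERE clause

Fix: Move the aggregate condition to a HAVING clause

Corrected query:
SELECT dept, SUM(salary) FROM employees GROUP BY dept HAVING SUM(salary) > 114427

Result:
dept    | SUM(salary)
--------+------------
HR      | 139409     
Legal   | 304273     
Support | 114527     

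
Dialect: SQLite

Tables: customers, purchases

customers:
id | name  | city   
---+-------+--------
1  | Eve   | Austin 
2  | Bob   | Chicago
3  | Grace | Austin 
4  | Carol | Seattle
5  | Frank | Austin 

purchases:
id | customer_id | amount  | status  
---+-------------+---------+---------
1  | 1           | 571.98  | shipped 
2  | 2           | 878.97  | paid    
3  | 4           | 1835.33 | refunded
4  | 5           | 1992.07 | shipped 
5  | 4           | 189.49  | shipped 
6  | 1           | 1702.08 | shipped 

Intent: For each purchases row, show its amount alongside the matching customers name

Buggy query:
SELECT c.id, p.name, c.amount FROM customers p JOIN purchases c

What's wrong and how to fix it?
Bug: JOIN with no ON clause produces a cartesian product; every purchases row pairs with every customers row

Fix: Add ON c.customer_id = p.id to the JOIN

Corrected query:
SELECT c.id, p.name, c.amount FROM customers p JOIN purchases c ON c.customer_id = p.id

Result:
id | name  | amount 
---+-------+--------
1  | Eve   | 571.98 
2  | Bob   | 878.97 
3  | Carol | 1835.33
4  | Frank | 1992.07
5  | Carol | 189.49 
6  | Eve   | 1702.08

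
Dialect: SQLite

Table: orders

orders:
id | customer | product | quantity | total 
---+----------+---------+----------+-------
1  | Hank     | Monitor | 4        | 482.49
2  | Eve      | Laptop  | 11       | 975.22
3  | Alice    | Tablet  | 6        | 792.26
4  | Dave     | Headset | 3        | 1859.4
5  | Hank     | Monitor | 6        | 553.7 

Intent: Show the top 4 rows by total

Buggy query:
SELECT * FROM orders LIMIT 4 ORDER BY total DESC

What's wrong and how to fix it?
Bug: ORDER BY cannot follow LIMIT; LIMIT is the final clause

Fix: Swap the clauses: ORDER BY first, then LIMIT

Corrected query:
SELECT * FROM orders ORDER BY total DESC LIMIT 4

Result:
id | customer | product | quantity | total 
---+----------+---------+----------+-------
4  | Dave     | Headset | 3        | 1859.4
2  | Eve      | Laptop  | 11       | 975.22
3  | Alice    | Tablet  | 6        | 792.26
5  | Hank     | Monitor | 6        | 553.7 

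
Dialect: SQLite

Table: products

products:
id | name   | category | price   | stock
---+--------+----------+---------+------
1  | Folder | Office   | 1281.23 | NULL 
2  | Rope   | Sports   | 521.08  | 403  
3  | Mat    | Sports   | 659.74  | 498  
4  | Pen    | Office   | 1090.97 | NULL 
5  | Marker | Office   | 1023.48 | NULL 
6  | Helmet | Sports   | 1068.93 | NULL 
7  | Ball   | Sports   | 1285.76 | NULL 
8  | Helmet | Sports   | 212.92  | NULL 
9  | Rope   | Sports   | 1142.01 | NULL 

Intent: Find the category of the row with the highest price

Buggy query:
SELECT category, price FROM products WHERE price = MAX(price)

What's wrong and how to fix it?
Bug: WHERE is evaluated per row; an aggregate over the whole table isn't defined there

Fix: Use a subquery: WHERE price = (SELECT MAX(price) FROM products)

Corrected query:
SELECT category, price FROM products WHERE price = (SELECT MAX(price) FROM products)

Result:
category | price  
---------+--------
Sports   | 1285.76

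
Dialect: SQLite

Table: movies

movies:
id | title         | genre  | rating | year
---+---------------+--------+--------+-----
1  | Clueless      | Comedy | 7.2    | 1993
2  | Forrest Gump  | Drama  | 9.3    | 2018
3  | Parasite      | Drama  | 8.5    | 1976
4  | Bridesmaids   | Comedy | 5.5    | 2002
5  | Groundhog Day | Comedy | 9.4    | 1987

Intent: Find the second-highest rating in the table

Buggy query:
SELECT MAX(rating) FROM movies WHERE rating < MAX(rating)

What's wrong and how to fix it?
Bug: MAX(rating) on the right of the comparison is an aggregate-in-WHERE error

Fix: Compute the overall MAX in a subquery, then take MAX of rows below it

Corrected query:
SELECT MAX(rating) FROM movies WHERE rating < (SELECT MAX(rating) FROM movies)

Result:
MAX(rating)
-----------
9.3        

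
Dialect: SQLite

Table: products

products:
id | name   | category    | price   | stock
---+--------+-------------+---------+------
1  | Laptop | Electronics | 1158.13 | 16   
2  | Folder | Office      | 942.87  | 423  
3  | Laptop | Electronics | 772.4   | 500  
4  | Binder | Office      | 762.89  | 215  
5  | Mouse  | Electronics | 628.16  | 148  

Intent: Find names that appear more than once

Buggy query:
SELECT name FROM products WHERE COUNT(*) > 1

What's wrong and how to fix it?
Bug: COUNT(*) is an aggregate and cannot be used in WHERE

Fix: GROUP BY name, then filter groups with HAVING COUNT(*) > 1

Corrected query:
SELECT name FROM products GROUP BY name HAVING COUNT(*) > 1

Result:
name  
------
Laptop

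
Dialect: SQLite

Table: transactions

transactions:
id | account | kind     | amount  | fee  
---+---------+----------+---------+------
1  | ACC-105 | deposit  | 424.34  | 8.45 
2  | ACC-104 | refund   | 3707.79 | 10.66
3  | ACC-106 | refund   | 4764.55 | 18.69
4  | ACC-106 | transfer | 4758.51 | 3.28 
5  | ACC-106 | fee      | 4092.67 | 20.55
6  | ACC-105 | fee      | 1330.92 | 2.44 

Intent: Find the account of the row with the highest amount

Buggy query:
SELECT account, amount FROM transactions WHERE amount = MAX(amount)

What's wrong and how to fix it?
Bug: MAX(amount) is an aggregate and cannot be used directly in WHERE

Fix: Use a subquery: WHERE amount = (SELECT MAX(amount) FROM transactions)

Corrected query:
SELECT account, amount FROM transactions WHERE amount = (SELECT MAX(amount) FROM transactions)

Result:
account | amount 
--------+--------
ACC-106 | 4764.55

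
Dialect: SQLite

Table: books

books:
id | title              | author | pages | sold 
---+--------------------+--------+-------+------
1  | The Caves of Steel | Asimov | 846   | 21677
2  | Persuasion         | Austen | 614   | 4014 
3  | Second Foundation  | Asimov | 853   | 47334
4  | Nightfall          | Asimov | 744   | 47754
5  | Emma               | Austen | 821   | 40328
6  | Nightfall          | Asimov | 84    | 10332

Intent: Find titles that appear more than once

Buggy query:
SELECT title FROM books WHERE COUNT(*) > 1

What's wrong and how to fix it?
Bug: WHERE can't reference COUNT(*); aggregates are computed after WHERE

Fix: GROUP BY title, then filter groups with HAVING COUNT(*) > 1

Corrected query:
SELECT title FROM books GROUP BY title HAVING COUNT(*) > 1

Result:
title    
---------
Nightfall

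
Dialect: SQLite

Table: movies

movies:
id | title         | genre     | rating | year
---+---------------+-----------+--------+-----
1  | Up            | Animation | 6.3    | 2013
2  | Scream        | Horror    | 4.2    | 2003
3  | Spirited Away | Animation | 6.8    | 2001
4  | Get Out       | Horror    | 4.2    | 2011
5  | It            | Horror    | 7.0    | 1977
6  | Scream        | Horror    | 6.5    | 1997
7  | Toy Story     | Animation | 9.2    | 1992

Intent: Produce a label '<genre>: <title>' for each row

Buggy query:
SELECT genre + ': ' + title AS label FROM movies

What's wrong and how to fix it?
Bug: SQLite uses || for string concatenation; + coerces text to numbers (yielding 0)

Fix: Replace + with || to concatenate text

Corrected query:
SELECT genre || ': ' || title AS label FROM movies

Result:
label                   
------------------------
Animation: Up           
Horror: Scream          
Animation: Spirited Away
Horror: Get Out         
Horror: It              
Horror: Scream          
Animation: Toy Story    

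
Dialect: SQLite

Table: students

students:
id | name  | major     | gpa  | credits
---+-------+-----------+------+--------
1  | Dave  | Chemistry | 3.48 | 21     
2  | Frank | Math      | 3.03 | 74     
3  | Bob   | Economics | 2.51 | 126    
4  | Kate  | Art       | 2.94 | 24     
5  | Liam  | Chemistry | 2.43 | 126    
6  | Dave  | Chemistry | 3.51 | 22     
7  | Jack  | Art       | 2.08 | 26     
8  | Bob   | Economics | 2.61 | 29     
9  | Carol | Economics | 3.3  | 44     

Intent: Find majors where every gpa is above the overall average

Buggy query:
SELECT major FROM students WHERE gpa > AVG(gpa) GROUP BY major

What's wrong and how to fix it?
Bug: WHERE evaluates per row before aggregation, so AVG() is unavailable

Fix: Compute the overall average in a scalar subquery and compare each group's MIN against it in HAVING

Corrected query:
SELECT major FROM students GROUP BY major HAVING MIN(gpa) > (SELECT AVG(gpa) FROM students)

Result:
major
-----
Math 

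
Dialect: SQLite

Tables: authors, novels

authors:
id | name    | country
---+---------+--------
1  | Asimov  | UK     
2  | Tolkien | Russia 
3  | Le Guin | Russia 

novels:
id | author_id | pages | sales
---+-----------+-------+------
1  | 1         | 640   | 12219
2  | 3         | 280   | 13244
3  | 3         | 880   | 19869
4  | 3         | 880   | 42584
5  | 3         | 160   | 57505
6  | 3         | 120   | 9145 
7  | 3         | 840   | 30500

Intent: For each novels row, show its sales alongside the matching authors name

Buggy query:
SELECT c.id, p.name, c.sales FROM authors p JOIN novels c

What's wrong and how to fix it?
Bug: Missing join condition: each novels row is matched to all authors rows instead of just its own

Fix: Add ON c.author_id = p.id to the JOIN

Corrected query:
SELECT c.id, p.name, c.sales FROM authors p JOIN novels c ON c.author_id = p.id

Result:
id | name    | sales
---+---------+------
1  | Asimov  | 12219
2  | Le Guin | 13244
3  | Le Guin | 19869
4  | Le Guin | 42584
5  | Le Guin | 57505
6  | Le Guin | 9145 
7  | Le Guin | 30500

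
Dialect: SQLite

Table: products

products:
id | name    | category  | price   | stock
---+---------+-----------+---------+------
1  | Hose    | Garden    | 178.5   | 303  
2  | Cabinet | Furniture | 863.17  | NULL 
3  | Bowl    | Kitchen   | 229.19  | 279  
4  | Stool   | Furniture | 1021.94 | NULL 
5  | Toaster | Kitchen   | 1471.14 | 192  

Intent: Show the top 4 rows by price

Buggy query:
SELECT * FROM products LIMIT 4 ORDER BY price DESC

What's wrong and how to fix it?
Bug: LIMIT must come after ORDER BY

Fix: Sort with ORDER BY, then apply LIMIT

Corrected query:
SELECT * FROM products ORDER BY price DESC LIMIT 4

Result:
id | name    | category  | price   | stock
---+---------+-----------+---------+------
5  | Toaster | Kitchen   | 1471.14 | 192  
4  | Stool   | Furniture | 1021.94 | NULL 
2  | Cabinet | Furniture | 863.17  | NULL 
3  | Bowl    | Kitchen   | 229.19  | 279  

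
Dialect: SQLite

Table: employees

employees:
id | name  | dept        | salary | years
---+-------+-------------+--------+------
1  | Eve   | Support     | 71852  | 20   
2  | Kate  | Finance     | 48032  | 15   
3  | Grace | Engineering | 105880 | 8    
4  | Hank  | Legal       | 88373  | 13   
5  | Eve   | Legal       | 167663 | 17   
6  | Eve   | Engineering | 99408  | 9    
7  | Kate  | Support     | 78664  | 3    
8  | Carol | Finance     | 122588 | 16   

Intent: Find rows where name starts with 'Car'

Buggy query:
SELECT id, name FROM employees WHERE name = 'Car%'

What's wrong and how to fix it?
Bug: Wildcards only work with LIKE; '=' treats '%' as a literal character

Fix: Use LIKE for wildcard pattern matching

Corrected query:
SELECT id, name FROM employees WHERE name LIKE 'Car%'

Result:
id | name 
---+------
8  | Carol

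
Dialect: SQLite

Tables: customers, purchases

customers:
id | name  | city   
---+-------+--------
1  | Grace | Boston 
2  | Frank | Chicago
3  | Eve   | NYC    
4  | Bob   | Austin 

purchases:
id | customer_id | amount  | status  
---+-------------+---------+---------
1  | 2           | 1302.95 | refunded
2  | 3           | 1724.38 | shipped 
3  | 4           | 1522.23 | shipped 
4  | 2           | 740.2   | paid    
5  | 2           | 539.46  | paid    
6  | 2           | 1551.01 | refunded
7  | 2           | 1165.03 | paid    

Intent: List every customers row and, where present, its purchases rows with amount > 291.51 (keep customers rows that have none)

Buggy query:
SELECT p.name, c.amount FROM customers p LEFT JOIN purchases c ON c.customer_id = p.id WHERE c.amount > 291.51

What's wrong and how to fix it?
Bug: A WHERE condition on the right-hand table after LEFT JOIN drops unmatched parents

Fix: Move the right-table condition into the ON clause so unmatched parents are kept

Corrected query:
SELECT p.name, c.amount FROM customers p LEFT JOIN purchases c ON c.customer_id = p.id AND c.amount > 291.51

Result:
name  | amount 
------+--------
Grace | NULL   
Frank | 539.46 
Frank | 740.2  
Frank | 1165.03
Frank | 1302.95
Frank | 1551.01
Eve   | 1724.38
Bob   | 1522.23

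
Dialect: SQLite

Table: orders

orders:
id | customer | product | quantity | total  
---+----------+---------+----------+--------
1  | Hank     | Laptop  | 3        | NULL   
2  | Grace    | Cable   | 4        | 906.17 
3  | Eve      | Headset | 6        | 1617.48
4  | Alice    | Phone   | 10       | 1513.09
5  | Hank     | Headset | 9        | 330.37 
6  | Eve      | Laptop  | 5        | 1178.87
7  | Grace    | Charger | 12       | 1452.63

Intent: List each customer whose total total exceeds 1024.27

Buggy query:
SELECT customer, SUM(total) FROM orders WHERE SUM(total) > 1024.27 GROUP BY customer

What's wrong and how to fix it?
Bug: SUM(total) is an aggregate, but WHERE filters rows before aggregation

Fix: Use HAVING (which filters groups after aggregation) instead of WHERE

Corrected query:
SELECT customer, SUM(total) FROM orders GROUP BY customer HAVING SUM(total) > 1024.27

Result:
customer | SUM(total)
---------+-----------
Alice    | 1513.09   
Eve      | 2796.35   
Grace    | 2358.8    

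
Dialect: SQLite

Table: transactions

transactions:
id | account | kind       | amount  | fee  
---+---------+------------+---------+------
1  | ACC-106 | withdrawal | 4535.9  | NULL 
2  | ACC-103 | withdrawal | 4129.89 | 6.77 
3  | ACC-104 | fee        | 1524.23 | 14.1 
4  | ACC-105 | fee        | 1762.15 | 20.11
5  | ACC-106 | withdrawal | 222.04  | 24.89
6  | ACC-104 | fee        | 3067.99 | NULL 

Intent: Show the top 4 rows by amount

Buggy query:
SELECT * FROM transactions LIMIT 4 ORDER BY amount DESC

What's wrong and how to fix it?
Bug: ORDER BY cannot follow LIMIT; LIMIT is the final clause

Fix: Swap the clauses: ORDER BY first, then LIMIT

Corrected query:
SELECT * FROM transactions ORDER BY amount DESC LIMIT 4

Result:
id | account | kind       | amount  | fee  
---+---------+------------+---------+------
1  | ACC-106 | withdrawal | 4535.9  | NULL 
2  | ACC-103 | withdrawal | 4129.89 | 6.77 
6  | ACC-104 | fee        | 3067.99 | NULL 
4  | ACC-105 | fee        | 1762.15 | 20.11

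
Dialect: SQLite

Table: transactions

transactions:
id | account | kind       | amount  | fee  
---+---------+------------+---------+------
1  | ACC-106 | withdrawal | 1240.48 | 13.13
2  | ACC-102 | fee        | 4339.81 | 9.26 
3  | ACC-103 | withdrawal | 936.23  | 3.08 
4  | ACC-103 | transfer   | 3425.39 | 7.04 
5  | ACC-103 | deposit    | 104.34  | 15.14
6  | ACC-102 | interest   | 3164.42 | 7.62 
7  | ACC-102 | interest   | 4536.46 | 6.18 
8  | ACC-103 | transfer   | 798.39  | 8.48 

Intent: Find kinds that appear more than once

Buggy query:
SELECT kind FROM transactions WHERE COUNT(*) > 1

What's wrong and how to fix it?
Bug: WHERE can't reference COUNT(*); aggregates are computed after WHERE

Fix: Group first, then use HAVING for the count condition

Corrected query:
SELECT kind FROM transactions GROUP BY kind HAVING COUNT(*) > 1

Result:
kind      
----------
interest  
transfer  
withdrawal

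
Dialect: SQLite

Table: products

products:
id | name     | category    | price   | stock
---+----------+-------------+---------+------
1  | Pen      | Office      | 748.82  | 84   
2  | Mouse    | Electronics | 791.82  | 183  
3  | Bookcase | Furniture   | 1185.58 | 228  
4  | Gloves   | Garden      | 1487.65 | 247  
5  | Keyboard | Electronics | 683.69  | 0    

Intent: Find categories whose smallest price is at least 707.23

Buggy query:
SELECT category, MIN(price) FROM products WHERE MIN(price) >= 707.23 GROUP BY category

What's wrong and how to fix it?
Bug: MIN() in WHERE is a misuse of aggregate

Fix: Use HAVING for the per-group MIN condition

Corrected query:
SELECT category, MIN(price) FROM products GROUP BY category HAVING MIN(price) >= 707.23

Result:
category  | MIN(price)
----------+-----------
Furniture | 1185.58   
Garden    | 1487.65   
Office    | 748.82    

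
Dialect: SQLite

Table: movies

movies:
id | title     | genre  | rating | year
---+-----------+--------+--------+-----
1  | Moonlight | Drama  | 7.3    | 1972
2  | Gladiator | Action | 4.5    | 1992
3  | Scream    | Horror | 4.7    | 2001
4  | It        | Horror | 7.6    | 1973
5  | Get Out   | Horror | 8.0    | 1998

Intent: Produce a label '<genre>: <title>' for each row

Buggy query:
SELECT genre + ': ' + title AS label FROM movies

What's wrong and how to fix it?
Bug: SQLite uses || for string concatenation; + coerces text to numbers (yielding 0)

Fix: Replace + with || to concatenate text

Corrected query:
SELECT genre || ': ' || title AS label FROM movies

Result:
label            
-----------------
Drama: Moonlight 
Action: Gladiator
Horror: Scream   
Horror: It       
Horror: Get Out  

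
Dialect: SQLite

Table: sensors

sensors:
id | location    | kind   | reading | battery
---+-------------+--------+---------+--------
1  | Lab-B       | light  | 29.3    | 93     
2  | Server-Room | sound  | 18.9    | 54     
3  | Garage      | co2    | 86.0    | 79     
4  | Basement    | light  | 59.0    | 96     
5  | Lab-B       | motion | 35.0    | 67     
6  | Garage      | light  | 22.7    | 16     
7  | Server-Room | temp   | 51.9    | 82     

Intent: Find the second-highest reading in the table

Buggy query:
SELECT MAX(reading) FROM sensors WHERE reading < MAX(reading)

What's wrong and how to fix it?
Bug: The inner MAX is an aggregate inside WHERE, which is not allowed

Fix: Compute the overall MAX in a subquery, then take MAX of rows below it

Corrected query:
SELECT MAX(reading) FROM sensors WHERE reading < (SELECT MAX(reading) FROM sensors)

Result:
MAX(reading)
------------
59          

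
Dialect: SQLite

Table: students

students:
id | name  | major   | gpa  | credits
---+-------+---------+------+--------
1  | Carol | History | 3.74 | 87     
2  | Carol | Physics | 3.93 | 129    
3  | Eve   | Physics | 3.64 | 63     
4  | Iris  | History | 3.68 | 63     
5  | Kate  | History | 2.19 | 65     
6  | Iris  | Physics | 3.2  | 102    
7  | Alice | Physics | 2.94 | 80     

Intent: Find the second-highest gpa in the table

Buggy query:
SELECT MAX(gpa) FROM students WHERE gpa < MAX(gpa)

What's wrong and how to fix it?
Bug: MAX(gpa) on the right of the comparison is an aggregate-in-WHERE error

Fix: Compute the overall MAX in a subquery, then take MAX of rows below it

Corrected query:
SELECT MAX(gpa) FROM students WHERE gpa < (SELECT MAX(gpa) FROM students)

Result:
MAX(gpa)
--------
3.74    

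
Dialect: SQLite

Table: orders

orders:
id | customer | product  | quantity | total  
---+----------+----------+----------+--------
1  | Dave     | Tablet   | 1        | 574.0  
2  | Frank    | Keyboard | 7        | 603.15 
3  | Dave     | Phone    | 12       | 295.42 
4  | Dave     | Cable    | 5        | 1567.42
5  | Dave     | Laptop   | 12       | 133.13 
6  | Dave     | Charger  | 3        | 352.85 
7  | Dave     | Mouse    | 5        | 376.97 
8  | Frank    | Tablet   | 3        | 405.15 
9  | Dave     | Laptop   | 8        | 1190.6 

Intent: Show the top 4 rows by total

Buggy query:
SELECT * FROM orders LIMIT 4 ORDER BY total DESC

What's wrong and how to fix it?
Bug: LIMIT must come after ORDER BY

Fix: Sort with ORDER BY, then apply LIMIT

Corrected query:
SELECT * FROM orders ORDER BY total DESC LIMIT 4

Result:
id | customer | product  | quantity | total  
---+----------+----------+----------+--------
4  | Dave     | Cable    | 5        | 1567.42
9  | Dave     | Laptop   | 8        | 1190.6 
2  | Frank    | Keyboard | 7        | 603.15 
1  | Dave     | Tablet   | 1        | 574    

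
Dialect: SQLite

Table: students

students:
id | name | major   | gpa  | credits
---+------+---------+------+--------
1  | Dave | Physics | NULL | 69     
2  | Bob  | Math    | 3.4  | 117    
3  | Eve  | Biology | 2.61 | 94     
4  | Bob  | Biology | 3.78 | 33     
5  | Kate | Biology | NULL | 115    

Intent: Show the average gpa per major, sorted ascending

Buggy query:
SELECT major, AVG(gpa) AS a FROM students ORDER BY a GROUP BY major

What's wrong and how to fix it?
Bug: ORDER BY appears before GROUP BY; SQL clause order requires GROUP BY first

Fix: Move ORDER BY to the end, after GROUP BY

Corrected query:
SELECT major, AVG(gpa) AS a FROM students GROUP BY major ORDER BY a

Result:
major   | a    
--------+------
Physics | NULL 
Biology | 3.195
Math    | 3.4  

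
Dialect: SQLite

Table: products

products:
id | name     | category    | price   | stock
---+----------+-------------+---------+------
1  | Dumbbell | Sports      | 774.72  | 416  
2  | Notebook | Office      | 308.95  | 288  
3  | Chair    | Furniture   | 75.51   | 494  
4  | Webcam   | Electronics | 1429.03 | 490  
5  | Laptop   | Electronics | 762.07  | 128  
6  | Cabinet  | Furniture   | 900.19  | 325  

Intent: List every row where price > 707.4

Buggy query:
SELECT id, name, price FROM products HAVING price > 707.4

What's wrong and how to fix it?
Bug: HAVING filters the output of aggregation, but this query has no GROUP BY and no aggregate functions, so SQLite rejects it (HAVING clause on a non-aggregate query); the condition here is per row

Fix: Use WHERE for row-level filtering

Corrected query:
SELECT id, name, price FROM products WHERE price > 707.4

Result:
id | name     | price  
---+----------+--------
1  | Dumbbell | 774.72 
4  | Webcam   | 1429.03
5  | Laptop   | 762.07 
6  | Cabinet  | 900.19 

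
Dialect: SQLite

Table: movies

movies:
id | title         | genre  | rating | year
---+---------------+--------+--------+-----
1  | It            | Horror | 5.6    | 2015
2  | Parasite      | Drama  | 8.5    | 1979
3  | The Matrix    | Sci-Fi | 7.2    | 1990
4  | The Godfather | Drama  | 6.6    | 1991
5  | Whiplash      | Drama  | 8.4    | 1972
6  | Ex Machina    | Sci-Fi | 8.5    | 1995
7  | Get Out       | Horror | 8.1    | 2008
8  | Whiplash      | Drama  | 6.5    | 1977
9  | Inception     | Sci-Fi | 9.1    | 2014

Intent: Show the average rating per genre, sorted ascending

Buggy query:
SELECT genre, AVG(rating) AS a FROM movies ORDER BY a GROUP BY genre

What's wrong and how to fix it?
Bug: GROUP BY must precede ORDER BY

Fix: Reorder: SELECT … FROM … GROUP BY … ORDER BY …

Corrected query:
SELECT genre, AVG(rating) AS a FROM movies GROUP BY genre ORDER BY a

Result:
genre  | a       
-------+---------
Horror | 6.85    
Drama  | 7.5     
Sci-Fi | 8.266667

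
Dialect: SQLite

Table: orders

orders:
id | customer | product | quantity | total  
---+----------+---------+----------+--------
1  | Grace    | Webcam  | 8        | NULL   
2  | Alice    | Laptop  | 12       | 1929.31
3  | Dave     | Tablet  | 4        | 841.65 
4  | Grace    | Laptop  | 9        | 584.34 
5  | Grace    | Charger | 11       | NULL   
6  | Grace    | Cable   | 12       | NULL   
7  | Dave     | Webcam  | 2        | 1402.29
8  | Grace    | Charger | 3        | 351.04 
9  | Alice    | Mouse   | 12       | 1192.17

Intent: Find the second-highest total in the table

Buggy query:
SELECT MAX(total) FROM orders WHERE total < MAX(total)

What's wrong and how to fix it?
Bug: The inner MAX is an aggregate inside WHERE, which is not allowed

Fix: Compute the overall MAX in a subquery, then take MAX of rows below it

Corrected query:
SELECT MAX(total) FROM orders WHERE total < (SELECT MAX(total) FROM orders)

Result:
MAX(total)
----------
1402.29   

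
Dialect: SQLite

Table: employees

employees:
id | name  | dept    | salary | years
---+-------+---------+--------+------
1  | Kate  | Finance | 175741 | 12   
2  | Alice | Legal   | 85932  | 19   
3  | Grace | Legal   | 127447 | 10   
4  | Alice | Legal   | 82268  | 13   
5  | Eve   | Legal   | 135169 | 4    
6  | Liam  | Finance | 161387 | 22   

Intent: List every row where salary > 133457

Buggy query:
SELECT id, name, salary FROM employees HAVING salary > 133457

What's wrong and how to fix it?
Bug: This is a non-aggregate query (no GROUP BY, no aggregates), so in SQLite the HAVING clause is invalid here; a row-level condition belongs in WHERE

Fix: Replace HAVING with WHERE since the condition applies to individual rows

Corrected query:
SELECT id, name, salary FROM employees WHERE salary > 133457

Result:
id | name | salary
---+------+-------
1  | Kate | 175741
5  | Eve  | 135169
6  | Liam | 161387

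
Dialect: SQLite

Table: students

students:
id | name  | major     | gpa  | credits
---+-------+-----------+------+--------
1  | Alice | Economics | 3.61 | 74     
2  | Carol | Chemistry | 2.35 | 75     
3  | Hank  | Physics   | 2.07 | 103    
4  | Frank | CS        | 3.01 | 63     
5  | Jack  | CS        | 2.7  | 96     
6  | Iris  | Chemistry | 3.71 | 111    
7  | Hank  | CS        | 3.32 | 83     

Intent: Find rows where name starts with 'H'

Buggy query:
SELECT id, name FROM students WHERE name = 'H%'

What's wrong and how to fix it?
Bug: Wildcards only work with LIKE; '=' treats '%' as a literal character

Fix: Replace '=' with LIKE so 'H%' is treated as a pattern

Corrected query:
SELECT id, name FROM students WHERE name LIKE 'H%'

Result:
id | name
---+-----
3  | Hank
7  | Hank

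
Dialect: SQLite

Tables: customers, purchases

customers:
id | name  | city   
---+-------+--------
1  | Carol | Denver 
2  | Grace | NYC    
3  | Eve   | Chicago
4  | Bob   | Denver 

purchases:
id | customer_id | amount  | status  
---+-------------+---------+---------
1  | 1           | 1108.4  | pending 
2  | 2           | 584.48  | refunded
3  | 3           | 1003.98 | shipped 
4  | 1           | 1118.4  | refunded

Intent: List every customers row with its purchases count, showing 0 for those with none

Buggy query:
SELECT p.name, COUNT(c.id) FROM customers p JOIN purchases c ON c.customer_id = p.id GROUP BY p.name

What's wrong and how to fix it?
Bug: An inner join excludes parents with zero children

Fix: Switch to LEFT JOIN to retain unmatched parent rows

Corrected query:
SELECT p.name, COUNT(c.id) FROM customers p LEFT JOIN purchases c ON c.customer_id = p.id GROUP BY p.name

Result:
name  | COUNT(c.id)
------+------------
Bob   | 0          
Carol | 2          
Eve   | 1          
Grace | 1          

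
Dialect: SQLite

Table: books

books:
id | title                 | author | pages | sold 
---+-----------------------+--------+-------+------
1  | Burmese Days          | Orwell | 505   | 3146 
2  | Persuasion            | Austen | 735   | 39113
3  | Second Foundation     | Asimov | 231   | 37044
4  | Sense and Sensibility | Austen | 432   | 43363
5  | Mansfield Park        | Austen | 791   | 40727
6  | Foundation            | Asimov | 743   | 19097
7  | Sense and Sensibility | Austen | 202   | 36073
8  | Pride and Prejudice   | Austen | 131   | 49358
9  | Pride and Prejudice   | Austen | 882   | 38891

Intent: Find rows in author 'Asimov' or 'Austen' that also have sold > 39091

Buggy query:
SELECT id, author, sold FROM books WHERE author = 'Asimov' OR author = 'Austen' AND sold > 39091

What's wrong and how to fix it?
Bug: AND binds tighter than OR, so this parses as author = 'Asimov' OR (author = 'Austen' AND sold > 39091)

Fix: Group the OR with parentheses (or use IN), then AND the threshold

Corrected query:
SELECT id, author, sold FROM books WHERE (author = 'Asimov' OR author = 'Austen') AND sold > 39091

Result:
id | author | sold 
---+--------+------
2  | Austen | 39113
4  | Austen | 43363
5  | Austen | 40727
8  | Austen | 49358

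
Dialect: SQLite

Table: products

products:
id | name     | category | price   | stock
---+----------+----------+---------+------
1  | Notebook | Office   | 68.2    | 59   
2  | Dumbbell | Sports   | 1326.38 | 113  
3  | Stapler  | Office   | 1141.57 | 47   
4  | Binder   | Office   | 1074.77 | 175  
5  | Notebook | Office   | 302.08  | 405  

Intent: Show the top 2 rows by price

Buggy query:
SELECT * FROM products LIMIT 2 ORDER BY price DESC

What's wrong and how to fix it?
Bug: LIMIT must come after ORDER BY

Fix: Sort with ORDER BY, then apply LIMIT

Corrected query:
SELECT * FROM products ORDER BY price DESC LIMIT 2

Result:
id | name     | category | price   | stock
---+----------+----------+---------+------
2  | Dumbbell | Sports   | 1326.38 | 113  
3  | Stapler  | Office   | 1141.57 | 47   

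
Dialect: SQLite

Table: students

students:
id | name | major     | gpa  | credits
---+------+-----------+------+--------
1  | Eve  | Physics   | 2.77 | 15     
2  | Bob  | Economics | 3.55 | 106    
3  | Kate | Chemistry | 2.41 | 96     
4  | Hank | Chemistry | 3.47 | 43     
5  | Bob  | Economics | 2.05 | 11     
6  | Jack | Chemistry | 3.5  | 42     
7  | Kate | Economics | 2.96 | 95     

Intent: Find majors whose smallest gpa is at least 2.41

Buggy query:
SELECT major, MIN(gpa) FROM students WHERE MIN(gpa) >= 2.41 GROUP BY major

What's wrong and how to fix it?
Bug: Aggregates like MIN are computed per group after WHERE runs

Fix: Replace WHERE with HAVING after the GROUP BY

Corrected query:
SELECT major, MIN(gpa) FROM students GROUP BY major HAVING MIN(gpa) >= 2.41

Result:
major     | MIN(gpa)
----------+---------
Chemistry | 2.41    
Physics   | 2.77    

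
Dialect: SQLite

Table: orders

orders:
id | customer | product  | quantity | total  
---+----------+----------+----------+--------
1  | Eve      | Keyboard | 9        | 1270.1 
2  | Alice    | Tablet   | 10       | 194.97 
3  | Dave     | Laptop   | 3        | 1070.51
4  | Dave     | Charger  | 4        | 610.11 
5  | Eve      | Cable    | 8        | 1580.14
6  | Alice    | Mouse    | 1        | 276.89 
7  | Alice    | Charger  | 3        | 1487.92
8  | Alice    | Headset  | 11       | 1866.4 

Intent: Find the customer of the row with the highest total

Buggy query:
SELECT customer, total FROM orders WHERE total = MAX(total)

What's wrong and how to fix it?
Bug: MAX(total) is an aggregate and cannot be used directly in WHERE

Fix: Wrap MAX in a scalar subquery so WHERE compares against a single value

Corrected query:
SELECT customer, total FROM orders WHERE total = (SELECT MAX(total) FROM orders)

Result:
customer | total 
---------+-------
Alice    | 1866.4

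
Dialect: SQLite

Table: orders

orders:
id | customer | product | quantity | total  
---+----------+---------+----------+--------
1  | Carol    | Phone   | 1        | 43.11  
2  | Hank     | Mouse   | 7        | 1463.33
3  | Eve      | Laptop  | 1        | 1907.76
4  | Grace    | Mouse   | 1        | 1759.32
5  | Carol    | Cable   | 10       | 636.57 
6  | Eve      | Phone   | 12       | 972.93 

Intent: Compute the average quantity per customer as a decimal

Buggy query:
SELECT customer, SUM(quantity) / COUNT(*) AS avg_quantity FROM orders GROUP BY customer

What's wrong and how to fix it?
Bug: Both operands are integers, so '/' performs integer division and truncates

Fix: Multiply by 1.0 (or CAST to REAL) to force floating-point division

Corrected query:
SELECT customer, SUM(quantity) * 1.0 / COUNT(*) AS avg_quantity FROM orders GROUP BY customer

Result:
customer | avg_quantity
---------+-------------
Carol    | 5.5         
Eve      | 6.5         
Grace    | 1           
Hank     | 7           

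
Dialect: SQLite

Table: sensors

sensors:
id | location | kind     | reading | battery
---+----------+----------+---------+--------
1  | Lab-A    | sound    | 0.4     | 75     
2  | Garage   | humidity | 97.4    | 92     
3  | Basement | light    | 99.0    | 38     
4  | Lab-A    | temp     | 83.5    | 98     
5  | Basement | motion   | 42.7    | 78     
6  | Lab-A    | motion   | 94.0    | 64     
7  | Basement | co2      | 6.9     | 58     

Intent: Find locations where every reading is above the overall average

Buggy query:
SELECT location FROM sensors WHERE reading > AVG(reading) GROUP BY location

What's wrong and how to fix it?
Bug: AVG() is an aggregate; it can't sit directly in WHERE

Fix: Use a subquery for AVG and a HAVING MIN(...) filter so the condition holds for every row in the group

Corrected query:
SELECT location FROM sensors GROUP BY location HAVING MIN(reading) > (SELECT AVG(reading) FROM sensors)

Result:
location
--------
Garage  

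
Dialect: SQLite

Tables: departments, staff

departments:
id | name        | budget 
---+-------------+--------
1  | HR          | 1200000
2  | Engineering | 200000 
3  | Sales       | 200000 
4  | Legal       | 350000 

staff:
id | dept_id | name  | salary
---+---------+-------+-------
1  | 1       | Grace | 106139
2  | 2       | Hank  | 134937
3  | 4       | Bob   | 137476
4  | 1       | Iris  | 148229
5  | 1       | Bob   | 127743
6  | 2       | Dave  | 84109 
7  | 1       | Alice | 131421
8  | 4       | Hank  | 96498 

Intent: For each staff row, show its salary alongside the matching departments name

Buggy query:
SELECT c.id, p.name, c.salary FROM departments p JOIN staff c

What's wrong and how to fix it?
Bug: JOIN with no ON clause produces a cartesian product; every staff row pairs with every departments row

Fix: Add ON c.dept_id = p.id to the JOIN

Corrected query:
SELECT c.id, p.name, c.salary FROM departments p JOIN staff c ON c.dept_id = p.id

Result:
id | name        | salary
---+-------------+-------
1  | HR          | 106139
2  | Engineering | 134937
3  | Legal       | 137476
4  | HR          | 148229
5  | HR          | 127743
6  | Engineering | 84109 
7  | HR          | 131421
8  | Legal       | 96498 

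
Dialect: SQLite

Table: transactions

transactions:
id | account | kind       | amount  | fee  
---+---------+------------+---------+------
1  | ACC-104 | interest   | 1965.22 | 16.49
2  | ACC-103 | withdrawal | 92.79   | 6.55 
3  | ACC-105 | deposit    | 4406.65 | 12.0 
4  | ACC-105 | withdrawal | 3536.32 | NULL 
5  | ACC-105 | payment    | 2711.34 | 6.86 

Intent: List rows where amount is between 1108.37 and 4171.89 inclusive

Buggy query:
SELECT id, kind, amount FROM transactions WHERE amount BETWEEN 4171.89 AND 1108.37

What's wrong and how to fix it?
Bug: BETWEEN expects the lower bound first; with 4171.89 AND 1108.37 the range is empty

Fix: Swap the bounds so the smaller value comes first

Corrected query:
SELECT id, kind, amount FROM transactions WHERE amount BETWEEN 1108.37 AND 4171.89

Result:
id | kind       | amount 
---+------------+--------
1  | interest   | 1965.22
4  | withdrawal | 3536.32
5  | payment    | 2711.34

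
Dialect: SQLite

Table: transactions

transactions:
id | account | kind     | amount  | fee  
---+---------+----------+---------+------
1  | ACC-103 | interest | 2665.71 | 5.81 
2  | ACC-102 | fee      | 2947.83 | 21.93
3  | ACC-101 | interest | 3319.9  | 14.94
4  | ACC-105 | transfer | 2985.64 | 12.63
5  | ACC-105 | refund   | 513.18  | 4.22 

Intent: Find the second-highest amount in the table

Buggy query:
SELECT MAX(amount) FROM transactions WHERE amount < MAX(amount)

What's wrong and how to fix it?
Bug: The inner MAX is an aggregate inside WHERE, which is not allowed

Fix: Compute the overall MAX in a subquery, then take MAX of rows below it

Corrected query:
SELECT MAX(amount) FROM transactions WHERE amount < (SELECT MAX(amount) FROM transactions)

Result:
MAX(amount)
-----------
2985.64    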